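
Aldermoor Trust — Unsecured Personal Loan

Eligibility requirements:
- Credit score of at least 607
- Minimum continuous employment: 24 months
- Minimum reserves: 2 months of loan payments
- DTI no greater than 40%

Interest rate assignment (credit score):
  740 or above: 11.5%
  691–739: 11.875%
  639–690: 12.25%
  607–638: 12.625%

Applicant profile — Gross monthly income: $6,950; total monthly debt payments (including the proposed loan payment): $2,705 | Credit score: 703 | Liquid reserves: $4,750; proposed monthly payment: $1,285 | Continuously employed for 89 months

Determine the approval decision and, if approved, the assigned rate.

Credit score 703 ≥ 607 (meets minimum)
Reserves: 4,750 ÷ 1,285 = 3.7 months (meets 2-month minimum)
Debt-to-income = 2,705/6,950 = 38.9% — meets 40% limit
Employment 89 ≥ 24 months
All requirements met. Score 703 falls in the 691–739 tier → 11.875%.

Approved at 11.875%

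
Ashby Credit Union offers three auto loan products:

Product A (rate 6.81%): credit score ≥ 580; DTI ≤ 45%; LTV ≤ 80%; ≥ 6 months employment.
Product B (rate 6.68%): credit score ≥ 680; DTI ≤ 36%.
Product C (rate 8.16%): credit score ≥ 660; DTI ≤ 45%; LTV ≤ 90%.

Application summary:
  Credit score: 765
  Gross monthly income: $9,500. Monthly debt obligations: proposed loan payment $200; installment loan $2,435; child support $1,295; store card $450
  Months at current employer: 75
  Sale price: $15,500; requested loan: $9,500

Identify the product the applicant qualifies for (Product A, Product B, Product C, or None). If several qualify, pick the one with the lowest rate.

Total debts = (200 + 2,435 + 1,295 + 450) = 4,380; DTI = 4,380/9,500 = 46.1%.
LTV = 9,500/15,500 = 61.3%.
Product A: score 765 ≥ 580; DTI 46.1% > 45%; LTV 61.3% ≤ 80%; employment 75 ≥ 6 mo → does not qualify.
Product B: score 765 ≥ 680; DTI 46.1% > 36% → does not qualify.
Product C: score 765 ≥ 660; DTI 46.1% > 45%; LTV 61.3% ≤ 90% → does not qualify.

None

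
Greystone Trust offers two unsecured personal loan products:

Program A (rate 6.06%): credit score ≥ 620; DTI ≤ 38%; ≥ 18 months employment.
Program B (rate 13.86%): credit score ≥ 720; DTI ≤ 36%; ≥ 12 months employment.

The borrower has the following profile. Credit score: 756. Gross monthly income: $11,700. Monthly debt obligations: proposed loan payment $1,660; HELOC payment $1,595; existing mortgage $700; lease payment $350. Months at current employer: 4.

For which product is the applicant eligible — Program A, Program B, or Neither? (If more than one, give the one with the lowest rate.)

Neither

Total debts = (1,660 + 1,595 + 700 + 350) = 4,305; DTI = 4,305/11,700 = 36.8%.
Program A: score 756 ≥ 620; DTI 36.8% ≤ 38%; employment 4 < 18 mo → does not qualify.
Program B: score 756 ≥ 720; DTI 36.8% > 36%; employment 4 < 12 mo → does not qualify.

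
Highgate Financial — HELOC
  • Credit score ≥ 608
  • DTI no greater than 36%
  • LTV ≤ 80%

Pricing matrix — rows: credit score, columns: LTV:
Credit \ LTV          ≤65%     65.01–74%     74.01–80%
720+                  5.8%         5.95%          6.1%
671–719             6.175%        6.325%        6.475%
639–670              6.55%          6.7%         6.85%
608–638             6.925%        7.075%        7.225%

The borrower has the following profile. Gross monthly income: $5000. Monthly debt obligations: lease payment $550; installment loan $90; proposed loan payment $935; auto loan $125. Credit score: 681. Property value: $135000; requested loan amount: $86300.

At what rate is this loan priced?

6.175%

Credit score 681 ≥ 608; Total monthly debts = (550 + 90 + 935 + 125) = 1,700. DTI = 1,700/5,000 = 34% ≤ 36%
Loan-to-value = 86,300/135,000 = 63.9% — pass (80% max)
Row: 681 falls in 671–719. Column: 63.9% falls in ≤65%. Rate = 6.175%.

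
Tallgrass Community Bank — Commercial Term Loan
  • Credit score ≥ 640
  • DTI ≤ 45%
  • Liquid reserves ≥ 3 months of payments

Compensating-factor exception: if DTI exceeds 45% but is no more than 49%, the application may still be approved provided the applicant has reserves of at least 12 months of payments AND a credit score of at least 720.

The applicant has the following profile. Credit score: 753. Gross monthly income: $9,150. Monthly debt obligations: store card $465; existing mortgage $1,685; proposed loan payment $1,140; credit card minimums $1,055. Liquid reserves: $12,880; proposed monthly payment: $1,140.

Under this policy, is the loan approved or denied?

Denied

Credit score 753 ≥ 640 (meets base)
Total debts = (465 + 1,685 + 1,140 + 1,055) = 4,345. DTI = 4,345/9,150 = 47.5% > 45% — standard DTI limit exceeded.
Liquid reserves cover 12,880/1,140 = 11.3 months — ≥ 3 required
47.5% falls in the override range (45%–49%), so the compensating-factor test applies.
Reserves 11.3 < 12 months; credit score 753 ≥ 720.
Compensating-factor requirement not fully met.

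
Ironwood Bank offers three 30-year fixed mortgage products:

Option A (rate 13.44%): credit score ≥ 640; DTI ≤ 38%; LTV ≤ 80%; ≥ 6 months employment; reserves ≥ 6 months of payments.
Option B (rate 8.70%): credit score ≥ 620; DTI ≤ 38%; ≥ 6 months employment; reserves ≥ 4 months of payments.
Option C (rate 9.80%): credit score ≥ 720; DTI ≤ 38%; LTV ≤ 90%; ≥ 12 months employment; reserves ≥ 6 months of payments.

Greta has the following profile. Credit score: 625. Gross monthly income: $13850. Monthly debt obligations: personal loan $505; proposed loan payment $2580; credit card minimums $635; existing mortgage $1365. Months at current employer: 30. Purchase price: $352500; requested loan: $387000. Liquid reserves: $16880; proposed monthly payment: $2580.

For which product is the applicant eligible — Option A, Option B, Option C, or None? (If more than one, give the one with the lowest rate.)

Option B

Total debts = (505 + 2,580 + 635 + 1,365) = 5,085; DTI = 5,085/13,850 = 36.7%.
LTV = 387,000/352,500 = 109.8%.
Reserves = 16,880/2,580 = 6.5 months.
Option A: score 625 < 640; DTI 36.7% ≤ 38%; LTV 109.8% > 80%; employment 30 ≥ 6 mo; reserves 6.5 ≥ 6 mo → does not qualify.
Option B: score 625 ≥ 620; DTI 36.7% ≤ 38%; employment 30 ≥ 6 mo; reserves 6.5 ≥ 4 mo → qualifies.
Option C: score 625 < 720; DTI 36.7% ≤ 38%; LTV 109.8% > 90%; employment 30 ≥ 12 mo; reserves 6.5 ≥ 6 mo → does not qualify.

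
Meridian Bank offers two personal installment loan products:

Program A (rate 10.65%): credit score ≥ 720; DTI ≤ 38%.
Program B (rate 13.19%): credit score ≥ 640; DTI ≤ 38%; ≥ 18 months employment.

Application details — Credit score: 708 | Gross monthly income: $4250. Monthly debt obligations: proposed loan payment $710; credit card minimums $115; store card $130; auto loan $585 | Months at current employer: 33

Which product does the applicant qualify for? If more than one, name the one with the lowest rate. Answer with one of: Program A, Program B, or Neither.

Program B

Total debts = (710 + 115 + 130 + 585) = 1,540; DTI = 1,540/4,250 = 36.2%.
Program A: score 708 < 720; DTI 36.2% ≤ 38% → does not qualify.
Program B: score 708 ≥ 640; DTI 36.2% ≤ 38%; employment 33 ≥ 18 mo → qualifies.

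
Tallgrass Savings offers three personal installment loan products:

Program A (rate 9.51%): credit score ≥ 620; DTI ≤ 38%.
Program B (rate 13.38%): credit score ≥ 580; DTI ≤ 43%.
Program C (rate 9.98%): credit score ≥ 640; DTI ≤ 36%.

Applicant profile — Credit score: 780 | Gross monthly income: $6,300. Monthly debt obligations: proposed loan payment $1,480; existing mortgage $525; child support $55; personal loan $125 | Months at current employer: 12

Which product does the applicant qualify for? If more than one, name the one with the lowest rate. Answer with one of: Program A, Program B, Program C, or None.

Total debts = (1,480 + 525 + 55 + 125) = 2,185; DTI = 2,185/6,300 = 34.7%.
Program A: score 780 ≥ 620; DTI 34.7% ≤ 38% → qualifies.
Program B: score 780 ≥ 580; DTI 34.7% ≤ 43% → qualifies.
Program C: score 780 ≥ 640; DTI 34.7% ≤ 36% → qualifies.
Qualifying: Program A, Program B, Program C. Lowest rate is 9.51% → Program A.

Program A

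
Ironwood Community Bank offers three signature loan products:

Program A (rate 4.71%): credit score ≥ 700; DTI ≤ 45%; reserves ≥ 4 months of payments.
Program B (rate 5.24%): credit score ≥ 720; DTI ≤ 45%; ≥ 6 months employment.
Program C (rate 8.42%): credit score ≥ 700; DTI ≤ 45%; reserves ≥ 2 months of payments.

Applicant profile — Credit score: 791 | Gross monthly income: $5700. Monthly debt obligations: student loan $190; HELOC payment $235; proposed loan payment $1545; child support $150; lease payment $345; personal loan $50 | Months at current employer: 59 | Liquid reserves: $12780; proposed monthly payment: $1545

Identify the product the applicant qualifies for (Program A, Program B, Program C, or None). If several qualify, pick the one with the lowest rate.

Total debts = (190 + 235 + 1,545 + 150 + 345 + 50) = 2,515; DTI = 2,515/5,700 = 44.1%.
Reserves = 12,780/1,545 = 8.3 months.
Program A: score 791 ≥ 700; DTI 44.1% ≤ 45%; reserves 8.3 ≥ 4 mo → qualifies.
Program B: score 791 ≥ 720; DTI 44.1% ≤ 45%; employment 59 ≥ 6 mo → qualifies.
Program C: score 791 ≥ 700; DTI 44.1% ≤ 45%; reserves 8.3 ≥ 2 mo → qualifies.
Qualifying: Program A, Program B, Program C. Lowest rate is 4.71% → Program A.

Program A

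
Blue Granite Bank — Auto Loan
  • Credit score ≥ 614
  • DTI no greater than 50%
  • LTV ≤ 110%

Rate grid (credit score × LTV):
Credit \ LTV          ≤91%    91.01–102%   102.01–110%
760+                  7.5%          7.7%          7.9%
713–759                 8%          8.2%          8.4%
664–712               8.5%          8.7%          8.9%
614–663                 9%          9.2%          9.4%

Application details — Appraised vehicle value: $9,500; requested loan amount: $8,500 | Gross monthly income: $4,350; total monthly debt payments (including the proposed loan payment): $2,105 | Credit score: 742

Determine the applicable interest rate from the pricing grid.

8%

Credit score 742 ≥ 614; Debt-to-income = 2,105/4,350 = 48.4% — meets 50% limit
LTV: 8,500 ÷ 9,500 = 89.5%, within 110% cap
Credit 742 → row 713–759; LTV 89.5% → column ≤91%. Grid cell → 8%.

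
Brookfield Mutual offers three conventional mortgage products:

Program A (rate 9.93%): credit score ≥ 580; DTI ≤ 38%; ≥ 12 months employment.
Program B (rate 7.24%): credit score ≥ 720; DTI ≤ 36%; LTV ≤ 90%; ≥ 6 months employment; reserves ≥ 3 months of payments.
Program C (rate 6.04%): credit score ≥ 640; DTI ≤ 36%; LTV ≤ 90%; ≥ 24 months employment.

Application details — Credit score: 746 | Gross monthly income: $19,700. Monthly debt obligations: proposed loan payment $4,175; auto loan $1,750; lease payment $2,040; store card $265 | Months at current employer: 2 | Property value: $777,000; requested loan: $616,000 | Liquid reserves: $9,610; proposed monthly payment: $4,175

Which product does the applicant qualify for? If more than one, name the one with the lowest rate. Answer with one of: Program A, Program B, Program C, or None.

None

Total debts = (4,175 + 1,750 + 2,040 + 265) = 8,230; DTI = 8,230/19,700 = 41.8%.
LTV = 616,000/777,000 = 79.3%.
Reserves = 9,610/4,175 = 2.3 months.
Program A: score 746 ≥ 580; DTI 41.8% > 38%; employment 2 < 12 mo → does not qualify.
Program B: score 746 ≥ 720; DTI 41.8% > 36%; LTV 79.3% ≤ 90%; employment 2 < 6 mo; reserves 2.3 < 3 mo → does not qualify.
Program C: score 746 ≥ 640; DTI 41.8% > 36%; LTV 79.3% ≤ 90%; employment 2 < 24 mo → does not qualify.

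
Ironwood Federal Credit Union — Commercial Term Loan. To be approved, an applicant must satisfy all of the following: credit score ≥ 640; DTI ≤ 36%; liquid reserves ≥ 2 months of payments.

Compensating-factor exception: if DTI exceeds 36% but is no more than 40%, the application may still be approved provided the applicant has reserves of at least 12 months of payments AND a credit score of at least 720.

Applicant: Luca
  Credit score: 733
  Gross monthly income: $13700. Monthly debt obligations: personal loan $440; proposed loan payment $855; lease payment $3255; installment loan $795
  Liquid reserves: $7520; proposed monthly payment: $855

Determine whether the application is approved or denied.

Credit score 733 ≥ 640 (meets base)
Total debts = (440 + 855 + 3,255 + 795) = 5,345. DTI: 5,345 ÷ 13,700 = 39%, over the 36% base limit.
Liquid reserves cover 7,520/855 = 8.8 months — ≥ 2 required
DTI 39% is within the 36%–40% exception band; checking compensating factors.
Override check — reserves: 8.8 mo (short of 12); score: 733 (ok).
Compensating-factor requirement not fully met.

Denied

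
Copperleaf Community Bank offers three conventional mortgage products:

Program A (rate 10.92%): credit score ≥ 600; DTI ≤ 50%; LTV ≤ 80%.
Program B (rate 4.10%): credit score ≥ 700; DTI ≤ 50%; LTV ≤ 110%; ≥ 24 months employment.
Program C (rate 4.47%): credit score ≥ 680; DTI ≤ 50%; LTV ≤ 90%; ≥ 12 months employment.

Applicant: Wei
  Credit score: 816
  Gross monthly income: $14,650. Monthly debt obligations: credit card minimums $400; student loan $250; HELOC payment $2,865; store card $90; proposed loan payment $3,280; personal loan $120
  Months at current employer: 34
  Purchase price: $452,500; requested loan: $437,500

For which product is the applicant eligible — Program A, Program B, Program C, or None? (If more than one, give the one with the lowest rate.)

Total debts = (400 + 250 + 2,865 + 90 + 3,280 + 120) = 7,005; DTI = 7,005/14,650 = 47.8%.
LTV = 437,500/452,500 = 96.7%.
Program A: score 816 ≥ 600; DTI 47.8% ≤ 50%; LTV 96.7% > 80% → does not qualify.
Program B: score 816 ≥ 700; DTI 47.8% ≤ 50%; LTV 96.7% ≤ 110%; employment 34 ≥ 24 mo → qualifies.
Program C: score 816 ≥ 680; DTI 47.8% ≤ 50%; LTV 96.7% > 90%; employment 34 ≥ 12 mo → does not qualify.

Program B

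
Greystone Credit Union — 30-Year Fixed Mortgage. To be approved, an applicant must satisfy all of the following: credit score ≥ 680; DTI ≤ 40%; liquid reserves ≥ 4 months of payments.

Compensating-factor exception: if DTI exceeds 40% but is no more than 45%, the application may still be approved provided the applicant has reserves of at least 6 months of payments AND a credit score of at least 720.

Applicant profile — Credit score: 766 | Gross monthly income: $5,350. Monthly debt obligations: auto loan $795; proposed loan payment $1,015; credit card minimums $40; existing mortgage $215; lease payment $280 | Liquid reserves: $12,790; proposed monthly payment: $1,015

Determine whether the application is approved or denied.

Credit score 766 ≥ 680 (meets base)
Total debts = (795 + 1,015 + 40 + 215 + 280) = 2,345. DTI = 2,345/5,350 = 43.8% > 40% — standard DTI limit exceeded.
Liquid reserves cover 12,790/1,015 = 12.6 months — ≥ 4 required
DTI 43.8% is within the 40%–45% exception band; checking compensating factors.
Reserves 12.6 ≥ 6 months; credit score 766 ≥ 720.
Both compensating conditions met → exception applies.

Approved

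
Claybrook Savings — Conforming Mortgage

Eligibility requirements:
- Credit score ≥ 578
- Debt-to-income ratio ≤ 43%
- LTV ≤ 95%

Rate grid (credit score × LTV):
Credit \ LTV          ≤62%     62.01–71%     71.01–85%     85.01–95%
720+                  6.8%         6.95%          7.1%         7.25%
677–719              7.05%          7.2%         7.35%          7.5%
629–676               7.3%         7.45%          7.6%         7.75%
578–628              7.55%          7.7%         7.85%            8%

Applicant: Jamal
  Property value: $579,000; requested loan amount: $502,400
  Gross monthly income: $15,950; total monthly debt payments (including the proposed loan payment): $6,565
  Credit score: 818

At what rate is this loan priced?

Credit score 818 ≥ 578; Debt-to-income = 6,565/15,950 = 41.2% — meets 43% limit
LTV = 502,400/579,000 = 86.8% ≤ 95%
Score 818 is in the 720+ band; LTV 86.8% is in the 85.01–95% band → 7.25%.

7.25%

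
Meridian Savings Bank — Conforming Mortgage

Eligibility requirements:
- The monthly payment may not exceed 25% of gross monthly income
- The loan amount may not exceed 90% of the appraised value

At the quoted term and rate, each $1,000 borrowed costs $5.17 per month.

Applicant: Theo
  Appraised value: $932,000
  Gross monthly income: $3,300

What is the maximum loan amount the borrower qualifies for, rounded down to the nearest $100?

$159,500

Payment cap: 25% × $3,300 = $825/month.
At $5.17 per $1,000, that supports 825/5.17 × 1,000 ≈ $159,574 → $159,500.
LTV cap: 90% × $932,000 = $838,800 → $838,800.
Binding constraint: payment-to-income.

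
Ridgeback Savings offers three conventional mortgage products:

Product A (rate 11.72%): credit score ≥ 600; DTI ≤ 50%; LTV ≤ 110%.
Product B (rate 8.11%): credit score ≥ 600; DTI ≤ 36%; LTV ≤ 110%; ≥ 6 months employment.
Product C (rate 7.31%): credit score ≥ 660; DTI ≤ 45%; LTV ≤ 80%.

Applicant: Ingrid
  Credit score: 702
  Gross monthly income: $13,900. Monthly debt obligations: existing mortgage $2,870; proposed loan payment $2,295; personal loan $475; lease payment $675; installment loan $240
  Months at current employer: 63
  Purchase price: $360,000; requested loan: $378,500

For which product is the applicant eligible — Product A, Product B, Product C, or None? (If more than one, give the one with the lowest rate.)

Product A

Total debts = (2,870 + 2,295 + 475 + 675 + 240) = 6,555; DTI = 6,555/13,900 = 47.2%.
LTV = 378,500/360,000 = 105.1%.
Product A: score 702 ≥ 600; DTI 47.2% ≤ 50%; LTV 105.1% ≤ 110% → qualifies.
Product B: score 702 ≥ 600; DTI 47.2% > 36%; LTV 105.1% ≤ 110%; employment 63 ≥ 6 mo → does not qualify.
Product C: score 702 ≥ 660; DTI 47.2% > 45%; LTV 105.1% > 80% → does not qualify.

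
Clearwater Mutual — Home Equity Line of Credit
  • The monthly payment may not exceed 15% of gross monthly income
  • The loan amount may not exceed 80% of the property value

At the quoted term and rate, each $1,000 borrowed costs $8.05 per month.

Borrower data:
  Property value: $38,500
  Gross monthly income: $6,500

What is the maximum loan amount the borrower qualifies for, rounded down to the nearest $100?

$30,800

Payment cap: 15% × $6,500 = $975/month.
At $8.05 per $1,000, that supports 975/8.05 × 1,000 ≈ $121,118 → $121,100.
LTV cap: 80% × $38,500 = $30,800 → $30,800.
Binding constraint: loan-to-value.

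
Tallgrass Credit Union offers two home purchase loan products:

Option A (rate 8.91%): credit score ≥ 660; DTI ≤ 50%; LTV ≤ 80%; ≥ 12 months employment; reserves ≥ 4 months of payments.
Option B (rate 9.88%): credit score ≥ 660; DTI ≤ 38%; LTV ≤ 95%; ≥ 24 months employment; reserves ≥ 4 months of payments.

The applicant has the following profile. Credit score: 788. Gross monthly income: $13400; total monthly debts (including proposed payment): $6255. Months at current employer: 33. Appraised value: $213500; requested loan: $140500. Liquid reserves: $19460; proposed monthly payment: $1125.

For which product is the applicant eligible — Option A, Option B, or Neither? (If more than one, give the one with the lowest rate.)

DTI = 6,255/13,400 = 46.7%.
LTV = 140,500/213,500 = 65.8%.
Reserves = 19,460/1,125 = 17.3 months.
Option A: score 788 ≥ 660; DTI 46.7% ≤ 50%; LTV 65.8% ≤ 80%; employment 33 ≥ 12 mo; reserves 17.3 ≥ 4 mo → qualifies.
Option B: score 788 ≥ 660; DTI 46.7% > 38%; LTV 65.8% ≤ 95%; employment 33 ≥ 24 mo; reserves 17.3 ≥ 4 mo → does not qualify.

Option A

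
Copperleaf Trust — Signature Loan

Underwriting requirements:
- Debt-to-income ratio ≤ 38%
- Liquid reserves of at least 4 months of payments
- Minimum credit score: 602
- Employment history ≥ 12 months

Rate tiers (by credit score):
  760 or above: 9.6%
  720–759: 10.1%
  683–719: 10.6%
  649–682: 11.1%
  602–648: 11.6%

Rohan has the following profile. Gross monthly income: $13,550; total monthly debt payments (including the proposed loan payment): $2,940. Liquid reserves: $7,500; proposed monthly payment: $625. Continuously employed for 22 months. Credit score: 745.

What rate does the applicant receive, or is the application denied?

Approved at 10.1%

Credit score 745 ≥ 602 (meets minimum)
Employment 22 ≥ 12 months
Reserves = 7,500/625 = 12.0 months ≥ 4
DTI = 2,940/13,550 = 21.7% ≤ 38%
All requirements met. Score 745 falls in the 720–759 tier → 10.1%.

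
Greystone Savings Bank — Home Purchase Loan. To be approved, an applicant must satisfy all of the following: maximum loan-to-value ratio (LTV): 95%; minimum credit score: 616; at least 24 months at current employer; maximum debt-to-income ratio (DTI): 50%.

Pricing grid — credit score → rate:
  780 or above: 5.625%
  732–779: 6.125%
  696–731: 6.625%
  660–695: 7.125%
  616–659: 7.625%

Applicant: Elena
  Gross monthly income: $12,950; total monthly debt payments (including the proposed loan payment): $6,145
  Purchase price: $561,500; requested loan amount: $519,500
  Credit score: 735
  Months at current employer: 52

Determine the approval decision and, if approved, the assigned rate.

Credit score 735 ≥ 616 (meets minimum)
Employment 52 ≥ 24 months
DTI = 6,145/12,950 = 47.5% ≤ 50%
Loan-to-value = 519,500/561,500 = 92.5% — pass (95% max)
All requirements met. Score 735 falls in the 732–779 tier → 6.125%.

Approved at 6.125%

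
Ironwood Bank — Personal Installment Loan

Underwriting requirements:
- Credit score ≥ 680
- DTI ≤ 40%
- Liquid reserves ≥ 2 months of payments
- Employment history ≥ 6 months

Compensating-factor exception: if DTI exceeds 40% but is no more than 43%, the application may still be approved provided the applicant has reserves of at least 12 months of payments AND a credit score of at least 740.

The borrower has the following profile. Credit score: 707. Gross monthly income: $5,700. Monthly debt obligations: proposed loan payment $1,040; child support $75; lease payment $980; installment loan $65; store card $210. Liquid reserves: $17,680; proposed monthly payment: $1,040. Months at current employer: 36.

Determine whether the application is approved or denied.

Credit score 707 ≥ 680 (meets base)
Total debts = (1,040 + 75 + 980 + 65 + 210) = 2,370. DTI = 2,370/5,700 = 41.6% > 40% — standard DTI limit exceeded.
Reserves = 17,680/1,040 = 17.0 months ≥ 2
Employment 36 ≥ 6 months
41.6% falls in the override range (40%–43%), so the compensating-factor test applies.
Reserves 17.0 ≥ 12 months; credit score 707 < 740.
Compensating-factor requirement not fully met.

Denied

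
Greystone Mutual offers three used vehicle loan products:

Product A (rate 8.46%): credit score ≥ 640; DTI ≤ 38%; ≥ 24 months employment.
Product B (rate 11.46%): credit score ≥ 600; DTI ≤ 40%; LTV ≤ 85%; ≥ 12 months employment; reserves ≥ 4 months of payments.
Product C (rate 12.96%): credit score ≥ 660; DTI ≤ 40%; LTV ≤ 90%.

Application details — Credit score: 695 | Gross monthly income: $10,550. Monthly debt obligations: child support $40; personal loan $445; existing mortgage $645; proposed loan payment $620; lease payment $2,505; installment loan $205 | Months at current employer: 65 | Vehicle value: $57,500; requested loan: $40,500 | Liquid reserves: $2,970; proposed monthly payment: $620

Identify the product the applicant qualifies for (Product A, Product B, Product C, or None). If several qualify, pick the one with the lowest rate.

Total debts = (40 + 445 + 645 + 620 + 2,505 + 205) = 4,460; DTI = 4,460/10,550 = 42.3%.
LTV = 40,500/57,500 = 70.4%.
Reserves = 2,970/620 = 4.8 months.
Product A: score 695 ≥ 640; DTI 42.3% > 38%; employment 65 ≥ 24 mo → does not qualify.
Product B: score 695 ≥ 600; DTI 42.3% > 40%; LTV 70.4% ≤ 85%; employment 65 ≥ 12 mo; reserves 4.8 ≥ 4 mo → does not qualify.
Product C: score 695 ≥ 660; DTI 42.3% > 40%; LTV 70.4% ≤ 90% → does not qualify.

None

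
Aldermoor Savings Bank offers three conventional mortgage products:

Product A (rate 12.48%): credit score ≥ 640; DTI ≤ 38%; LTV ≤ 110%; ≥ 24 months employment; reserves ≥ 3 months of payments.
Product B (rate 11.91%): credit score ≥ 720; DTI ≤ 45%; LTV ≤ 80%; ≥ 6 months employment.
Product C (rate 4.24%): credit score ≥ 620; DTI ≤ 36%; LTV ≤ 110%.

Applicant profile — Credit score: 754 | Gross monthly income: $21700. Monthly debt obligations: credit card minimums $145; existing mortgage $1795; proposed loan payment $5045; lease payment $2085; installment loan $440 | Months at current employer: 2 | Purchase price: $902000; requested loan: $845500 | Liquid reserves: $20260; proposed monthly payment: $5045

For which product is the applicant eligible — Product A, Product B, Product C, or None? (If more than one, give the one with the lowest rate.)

None

Total debts = (145 + 1,795 + 5,045 + 2,085 + 440) = 9,510; DTI = 9,510/21,700 = 43.8%.
LTV = 845,500/902,000 = 93.7%.
Reserves = 20,260/5,045 = 4.0 months.
Product A: score 754 ≥ 640; DTI 43.8% > 38%; LTV 93.7% ≤ 110%; employment 2 < 24 mo; reserves 4.0 ≥ 3 mo → does not qualify.
Product B: score 754 ≥ 720; DTI 43.8% ≤ 45%; LTV 93.7% > 80%; employment 2 < 6 mo → does not qualify.
Product C: score 754 ≥ 620; DTI 43.8% > 36%; LTV 93.7% ≤ 110% → does not qualify.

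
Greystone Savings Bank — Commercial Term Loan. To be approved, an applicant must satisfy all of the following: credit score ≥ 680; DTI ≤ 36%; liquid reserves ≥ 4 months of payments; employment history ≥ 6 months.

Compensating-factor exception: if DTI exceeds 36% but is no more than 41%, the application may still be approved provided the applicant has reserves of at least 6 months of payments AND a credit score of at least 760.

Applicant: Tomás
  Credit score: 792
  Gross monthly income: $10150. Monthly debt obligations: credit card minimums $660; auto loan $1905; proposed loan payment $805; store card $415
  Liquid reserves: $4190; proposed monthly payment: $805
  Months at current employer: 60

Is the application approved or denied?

Denied

Credit score 792 ≥ 680 (meets base)
Total debts = (660 + 1,905 + 805 + 415) = 3,785. DTI = 3,785/10,150 = 37.3% > 36% — standard DTI limit exceeded.
Reserves: 4,190 ÷ 805 = 5.2 months (meets 4-month minimum)
Employment 60 ≥ 6 months
37.3% falls in the override range (36%–41%), so the compensating-factor test applies.
Override check — reserves: 5.2 mo (short of 6); score: 792 (ok).
Override conditions not both satisfied; exception does not apply.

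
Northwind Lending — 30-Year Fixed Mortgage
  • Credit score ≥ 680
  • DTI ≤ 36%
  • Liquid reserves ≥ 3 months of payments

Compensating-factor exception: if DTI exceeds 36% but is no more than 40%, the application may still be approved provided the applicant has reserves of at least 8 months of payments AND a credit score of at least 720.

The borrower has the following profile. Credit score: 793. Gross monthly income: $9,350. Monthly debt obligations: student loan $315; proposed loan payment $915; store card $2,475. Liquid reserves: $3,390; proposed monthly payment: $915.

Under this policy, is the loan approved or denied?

Denied

Credit score 793 ≥ 680 (meets base)
Total debts = (315 + 915 + 2,475) = 3,705. DTI: 3,705 ÷ 9,350 = 39.6%, over the 36% base limit.
Reserves: 3,390 ÷ 915 = 3.7 months (meets 3-month minimum)
DTI 39.6% is within the 36%–40% exception band; checking compensating factors.
Override check — reserves: 3.7 mo (short of 8); score: 793 (ok).
Override conditions not both satisfied; exception does not apply.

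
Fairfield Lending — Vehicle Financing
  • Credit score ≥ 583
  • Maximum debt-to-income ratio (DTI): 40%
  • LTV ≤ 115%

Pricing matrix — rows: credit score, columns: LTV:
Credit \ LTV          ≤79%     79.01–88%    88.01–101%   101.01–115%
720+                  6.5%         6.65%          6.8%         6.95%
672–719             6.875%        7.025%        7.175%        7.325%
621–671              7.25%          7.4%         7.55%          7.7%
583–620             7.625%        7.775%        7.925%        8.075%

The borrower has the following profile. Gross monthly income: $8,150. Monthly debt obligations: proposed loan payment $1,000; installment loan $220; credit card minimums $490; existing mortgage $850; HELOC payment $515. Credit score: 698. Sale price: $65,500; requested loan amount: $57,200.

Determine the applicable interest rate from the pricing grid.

7.025%

Credit score 698 ≥ 583; Total monthly debts = (1,000 + 220 + 490 + 850 + 515) = 3,075. DTI: 3,075 ÷ 8,150 = 37.7%, within the 40% cap
Loan-to-value = 57,200/65,500 = 87.3% — pass (115% max)
Score 698 is in the 672–719 band; LTV 87.3% is in the 79.01–88% band → 7.025%.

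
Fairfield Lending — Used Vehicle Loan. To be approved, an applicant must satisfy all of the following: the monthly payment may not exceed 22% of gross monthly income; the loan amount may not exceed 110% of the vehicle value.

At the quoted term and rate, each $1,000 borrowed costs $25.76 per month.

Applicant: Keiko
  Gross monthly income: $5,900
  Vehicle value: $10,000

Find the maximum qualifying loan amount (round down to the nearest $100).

$11,000

Payment cap: 22% × $5,900 = $1,298/month.
At $25.76 per $1,000, that supports 1,298/25.76 × 1,000 ≈ $50,388 → $50,300.
LTV cap: 110% × $10,000 = $11,000 → $11,000.
Binding constraint: loan-to-value.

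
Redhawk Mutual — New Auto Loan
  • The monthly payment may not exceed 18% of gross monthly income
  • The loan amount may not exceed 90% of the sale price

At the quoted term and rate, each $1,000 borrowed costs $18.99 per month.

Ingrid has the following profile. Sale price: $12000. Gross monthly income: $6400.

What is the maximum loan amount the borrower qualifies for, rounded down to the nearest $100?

Payment cap: 18% × $6,400 = $1,152/month.
At $18.99 per $1,000, that supports 1,152/18.99 × 1,000 ≈ $60,663 → $60,600.
LTV cap: 90% × $12,000 = $10,800 → $10,800.
Binding constraint: loan-to-value.

$10,800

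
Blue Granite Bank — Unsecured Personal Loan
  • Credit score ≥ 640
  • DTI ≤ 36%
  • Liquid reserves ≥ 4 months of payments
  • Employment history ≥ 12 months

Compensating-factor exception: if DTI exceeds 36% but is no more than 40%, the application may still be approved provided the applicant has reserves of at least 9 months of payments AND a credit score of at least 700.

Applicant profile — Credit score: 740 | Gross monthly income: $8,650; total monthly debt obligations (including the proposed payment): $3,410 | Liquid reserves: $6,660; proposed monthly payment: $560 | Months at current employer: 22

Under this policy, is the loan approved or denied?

Approved

Credit score 740 ≥ 640 (meets base)
DTI = 3,410/8,650 = 39.4% > 36% — standard DTI limit exceeded.
Reserves: 6,660 ÷ 560 = 11.9 months (meets 4-month minimum)
Employment 22 ≥ 12 months
DTI 39.4% is within the 36%–40% exception band; checking compensating factors.
Reserves 11.9 ≥ 9 months; credit score 740 ≥ 700.
Both override conditions satisfied; DTI exception granted.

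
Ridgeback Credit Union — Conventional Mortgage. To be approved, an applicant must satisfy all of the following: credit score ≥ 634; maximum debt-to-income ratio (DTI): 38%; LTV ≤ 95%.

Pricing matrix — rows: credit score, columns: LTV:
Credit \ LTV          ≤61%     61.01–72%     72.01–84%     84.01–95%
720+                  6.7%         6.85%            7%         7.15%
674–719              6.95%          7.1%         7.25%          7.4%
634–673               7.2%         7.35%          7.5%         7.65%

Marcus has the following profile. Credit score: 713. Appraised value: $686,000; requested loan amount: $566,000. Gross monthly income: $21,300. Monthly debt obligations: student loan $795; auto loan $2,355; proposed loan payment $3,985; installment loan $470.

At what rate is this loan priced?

7.25%

Credit score 713 ≥ 634; Total monthly debts = (795 + 2,355 + 3,985 + 470) = 7,605. DTI: 7,605 ÷ 21,300 = 35.7%, within the 38% cap
Loan-to-value = 566,000/686,000 = 82.5% — pass (95% max)
Credit 713 → row 674–719; LTV 82.5% → column 72.01–84%. Grid cell → 7.25%.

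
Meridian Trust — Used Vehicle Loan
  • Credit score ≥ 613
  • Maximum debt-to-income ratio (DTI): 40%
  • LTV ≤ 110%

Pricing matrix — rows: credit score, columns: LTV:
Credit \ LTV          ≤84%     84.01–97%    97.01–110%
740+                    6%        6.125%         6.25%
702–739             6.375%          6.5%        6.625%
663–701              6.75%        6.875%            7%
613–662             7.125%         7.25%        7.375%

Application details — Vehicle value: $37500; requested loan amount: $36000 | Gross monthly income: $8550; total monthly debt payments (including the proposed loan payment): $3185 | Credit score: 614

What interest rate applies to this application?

7.25%

Credit score 614 ≥ 613; Debt-to-income = 3,185/8,550 = 37.3% — meets 40% limit
Loan-to-value = 36,000/37,500 = 96% — pass (110% max)
Row: 614 falls in 613–662. Column: 96% falls in 84.01–97%. Rate = 7.25%.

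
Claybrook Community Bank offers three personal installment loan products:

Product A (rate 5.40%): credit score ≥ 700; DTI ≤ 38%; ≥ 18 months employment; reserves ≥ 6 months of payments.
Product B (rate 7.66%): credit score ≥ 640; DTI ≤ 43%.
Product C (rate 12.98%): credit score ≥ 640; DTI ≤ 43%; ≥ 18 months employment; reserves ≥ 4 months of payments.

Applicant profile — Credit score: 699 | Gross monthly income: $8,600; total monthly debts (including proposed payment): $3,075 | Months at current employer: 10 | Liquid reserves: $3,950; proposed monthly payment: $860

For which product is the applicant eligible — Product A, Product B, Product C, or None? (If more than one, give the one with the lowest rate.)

DTI = 3,075/8,600 = 35.8%.
Reserves = 3,950/860 = 4.6 months.
Product A: score 699 < 700; DTI 35.8% ≤ 38%; employment 10 < 18 mo; reserves 4.6 < 6 mo → does not qualify.
Product B: score 699 ≥ 640; DTI 35.8% ≤ 43% → qualifies.
Product C: score 699 ≥ 640; DTI 35.8% ≤ 43%; employment 10 < 18 mo; reserves 4.6 ≥ 4 mo → does not qualify.

Product B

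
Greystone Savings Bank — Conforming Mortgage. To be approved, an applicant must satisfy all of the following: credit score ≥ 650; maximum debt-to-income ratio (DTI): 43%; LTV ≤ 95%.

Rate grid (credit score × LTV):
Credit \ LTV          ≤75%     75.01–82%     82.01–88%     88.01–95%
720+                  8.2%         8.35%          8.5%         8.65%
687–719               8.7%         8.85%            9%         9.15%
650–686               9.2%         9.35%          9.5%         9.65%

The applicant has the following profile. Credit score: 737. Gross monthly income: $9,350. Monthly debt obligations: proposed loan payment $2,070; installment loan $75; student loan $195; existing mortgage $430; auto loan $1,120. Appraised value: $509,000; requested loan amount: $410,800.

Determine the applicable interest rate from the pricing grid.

8.35%

Credit score 737 ≥ 650; Total monthly debts = (2,070 + 75 + 195 + 430 + 1,120) = 3,890. Debt-to-income = 3,890/9,350 = 41.6% — meets 43% limit
Loan-to-value = 410,800/509,000 = 80.7% — pass (95% max)
Credit 737 → row 720+; LTV 80.7% → column 75.01–82%. Grid cell → 8.35%.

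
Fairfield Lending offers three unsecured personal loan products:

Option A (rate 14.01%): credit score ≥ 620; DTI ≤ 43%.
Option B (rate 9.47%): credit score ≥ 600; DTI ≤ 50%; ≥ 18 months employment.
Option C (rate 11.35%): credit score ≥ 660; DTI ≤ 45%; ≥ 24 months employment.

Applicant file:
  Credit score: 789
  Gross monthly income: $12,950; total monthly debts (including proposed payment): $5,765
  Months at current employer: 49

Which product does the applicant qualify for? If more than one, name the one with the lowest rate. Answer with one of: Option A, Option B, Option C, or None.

DTI = 5,765/12,950 = 44.5%.
Option A: score 789 ≥ 620; DTI 44.5% > 43% → does not qualify.
Option B: score 789 ≥ 600; DTI 44.5% ≤ 50%; employment 49 ≥ 18 mo → qualifies.
Option C: score 789 ≥ 660; DTI 44.5% ≤ 45%; employment 49 ≥ 24 mo → qualifies.
Qualifying: Option B, Option C. Lowest rate is 9.47% → Option B.

Option B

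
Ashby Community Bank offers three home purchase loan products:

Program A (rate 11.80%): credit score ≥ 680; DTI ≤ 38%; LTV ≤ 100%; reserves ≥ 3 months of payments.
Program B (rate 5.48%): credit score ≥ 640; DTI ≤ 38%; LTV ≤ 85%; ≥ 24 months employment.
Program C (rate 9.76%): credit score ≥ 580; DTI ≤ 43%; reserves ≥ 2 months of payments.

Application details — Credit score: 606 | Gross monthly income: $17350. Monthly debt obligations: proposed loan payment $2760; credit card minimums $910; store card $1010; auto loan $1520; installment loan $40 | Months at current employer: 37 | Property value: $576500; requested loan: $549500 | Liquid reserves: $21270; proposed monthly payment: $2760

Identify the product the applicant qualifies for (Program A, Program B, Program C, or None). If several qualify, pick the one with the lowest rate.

Program C

Total debts = (2,760 + 910 + 1,010 + 1,520 + 40) = 6,240; DTI = 6,240/17,350 = 36%.
LTV = 549,500/576,500 = 95.3%.
Reserves = 21,270/2,760 = 7.7 months.
Program A: score 606 < 680; DTI 36% ≤ 38%; LTV 95.3% ≤ 100%; reserves 7.7 ≥ 3 mo → does not qualify.
Program B: score 606 < 640; DTI 36% ≤ 38%; LTV 95.3% > 85%; employment 37 ≥ 24 mo → does not qualify.
Program C: score 606 ≥ 580; DTI 36% ≤ 43%; reserves 7.7 ≥ 2 mo → qualifies.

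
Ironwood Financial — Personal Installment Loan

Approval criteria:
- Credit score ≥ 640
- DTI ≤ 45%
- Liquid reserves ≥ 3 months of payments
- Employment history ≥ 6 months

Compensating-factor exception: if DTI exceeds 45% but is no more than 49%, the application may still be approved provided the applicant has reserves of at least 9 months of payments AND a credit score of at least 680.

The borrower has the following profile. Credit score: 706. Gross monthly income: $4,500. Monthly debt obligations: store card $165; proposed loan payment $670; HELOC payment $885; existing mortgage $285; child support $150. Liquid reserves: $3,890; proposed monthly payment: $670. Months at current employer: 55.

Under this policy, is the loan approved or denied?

Denied

Credit score 706 ≥ 640 (meets base)
Total debts = (165 + 670 + 885 + 285 + 150) = 2,155. DTI: 2,155 ÷ 4,500 = 47.9%, over the 45% base limit.
Reserves: 3,890 ÷ 670 = 5.8 months (meets 3-month minimum)
Employment 55 ≥ 6 months
47.9% falls in the override range (45%–49%), so the compensating-factor test applies.
Reserves 5.8 < 9 months; credit score 706 ≥ 680.
Override conditions not both satisfied; exception does not apply.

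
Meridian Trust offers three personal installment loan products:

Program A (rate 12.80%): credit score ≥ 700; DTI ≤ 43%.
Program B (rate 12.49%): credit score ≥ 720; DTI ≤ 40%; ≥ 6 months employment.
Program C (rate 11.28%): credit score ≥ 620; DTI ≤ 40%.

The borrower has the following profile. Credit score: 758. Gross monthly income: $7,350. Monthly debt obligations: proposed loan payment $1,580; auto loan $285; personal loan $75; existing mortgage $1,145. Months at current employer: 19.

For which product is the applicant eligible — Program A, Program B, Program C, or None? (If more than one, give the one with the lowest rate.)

Program A

Total debts = (1,580 + 285 + 75 + 1,145) = 3,085; DTI = 3,085/7,350 = 42%.
Program A: score 758 ≥ 700; DTI 42% ≤ 43% → qualifies.
Program B: score 758 ≥ 720; DTI 42% > 40%; employment 19 ≥ 6 mo → does not qualify.
Program C: score 758 ≥ 620; DTI 42% > 40% → does not qualify.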